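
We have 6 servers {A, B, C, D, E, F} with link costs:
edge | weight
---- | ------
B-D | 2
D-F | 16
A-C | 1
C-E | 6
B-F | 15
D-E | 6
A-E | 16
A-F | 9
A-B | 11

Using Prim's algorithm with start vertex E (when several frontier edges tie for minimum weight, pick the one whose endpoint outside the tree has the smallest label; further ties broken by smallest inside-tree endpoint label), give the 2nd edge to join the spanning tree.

A-C

Grow the tree from E using Prim:
Step 1: frontier [C-E 6, D-E 6, A-E 16] → take C-E (6); add C.
Step 2: frontier [A-C 1, D-E 6, A-E 16] → take A-C (1); add A.
Step 3: frontier [A-F 9, A-B 11, D-E 6] → take D-E (6); add D.
Step 4: frontier [A-F 9, A-B 11, B-D 2, D-F 16] → take B-D (2); add B.
Step 5: frontier [A-F 9, B-F 15, D-F 16] → take A-F (9); add F.
The 2nd edge added is A-C.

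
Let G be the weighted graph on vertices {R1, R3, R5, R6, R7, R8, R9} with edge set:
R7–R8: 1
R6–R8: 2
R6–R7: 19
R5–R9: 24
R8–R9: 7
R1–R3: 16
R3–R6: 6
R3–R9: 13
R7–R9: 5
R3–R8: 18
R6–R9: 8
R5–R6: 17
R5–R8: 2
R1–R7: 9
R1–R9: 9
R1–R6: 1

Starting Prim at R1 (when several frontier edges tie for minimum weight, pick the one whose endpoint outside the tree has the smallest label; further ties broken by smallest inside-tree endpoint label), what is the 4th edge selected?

R5-R8

Grow the tree from R1 using Prim:
Step 1: cheapest edge leaving the tree is R1–R6 (1); add R6.
Step 2: cheapest edge leaving the tree is R6–R8 (2); add R8.
Step 3: cheapest edge leaving the tree is R7–R8 (1); add R7.
Step 4: cheapest edge leaving the tree is R5–R8 (2); add R5.
Step 5: cheapest edge leaving the tree is R7–R9 (5); add R9.
Step 6: cheapest edge leaving the tree is R3–R6 (6); add R3.
The 4th edge added is R5–R8.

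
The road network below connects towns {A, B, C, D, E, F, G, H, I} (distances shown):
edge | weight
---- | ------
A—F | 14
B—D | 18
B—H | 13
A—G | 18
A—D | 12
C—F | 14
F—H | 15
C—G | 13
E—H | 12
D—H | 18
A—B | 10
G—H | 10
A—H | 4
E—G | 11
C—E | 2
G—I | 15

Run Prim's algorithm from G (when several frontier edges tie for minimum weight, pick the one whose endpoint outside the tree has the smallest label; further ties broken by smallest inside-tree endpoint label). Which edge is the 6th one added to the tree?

Grow the tree from G using Prim:
Step 1: cheapest edge leaving the tree is G—H (10); add H.
Step 2: cheapest edge leaving the tree is A—H (4); add A.
Step 3: cheapest edge leaving the tree is A—B (10); add B.
Step 4: cheapest edge leaving the tree is E—G (11); add E.
Step 5: cheapest edge leaving the tree is C—E (2); add C.
Step 6: cheapest edge leaving the tree is A—D (12); add D.
Step 7: cheapest edge leaving the tree is A—F (14); add F.
Step 8: cheapest edge leaving the tree is G—I (15); add I.
The 6th edge added is A—D.

A-D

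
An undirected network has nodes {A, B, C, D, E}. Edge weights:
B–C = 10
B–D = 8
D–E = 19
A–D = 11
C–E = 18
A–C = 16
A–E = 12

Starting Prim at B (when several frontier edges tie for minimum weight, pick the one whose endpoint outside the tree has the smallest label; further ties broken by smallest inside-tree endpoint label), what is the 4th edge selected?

Grow the tree from B using Prim:
Step 1: cheapest edge leaving the tree is B–D (8); add D.
Step 2: cheapest edge leaving the tree is B–C (10); add C.
Step 3: cheapest edge leaving the tree is A–D (11); add A.
Step 4: cheapest edge leaving the tree is A–E (12); add E.
The 4th edge added is A–E.

A-E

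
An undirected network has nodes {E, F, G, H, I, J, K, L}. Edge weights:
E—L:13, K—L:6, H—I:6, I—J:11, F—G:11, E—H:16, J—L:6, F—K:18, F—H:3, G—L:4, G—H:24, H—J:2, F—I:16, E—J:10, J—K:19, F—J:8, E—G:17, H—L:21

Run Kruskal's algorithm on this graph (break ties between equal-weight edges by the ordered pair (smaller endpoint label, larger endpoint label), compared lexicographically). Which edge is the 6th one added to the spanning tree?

K-L

Kruskal: consider edges lightest-first.
H—J (2): add — endpoints in different components.
F—H (3): add — endpoints in different components.
G—L (4): add — endpoints in different components.
H—I (6): add — endpoints in different components.
J—L (6): add — endpoints in different components.
K—L (6): add — endpoints in different components.
F—J (8): skip — F and J already connected.
E—J (10): add — endpoints in different components.
The 6th edge added is K—L.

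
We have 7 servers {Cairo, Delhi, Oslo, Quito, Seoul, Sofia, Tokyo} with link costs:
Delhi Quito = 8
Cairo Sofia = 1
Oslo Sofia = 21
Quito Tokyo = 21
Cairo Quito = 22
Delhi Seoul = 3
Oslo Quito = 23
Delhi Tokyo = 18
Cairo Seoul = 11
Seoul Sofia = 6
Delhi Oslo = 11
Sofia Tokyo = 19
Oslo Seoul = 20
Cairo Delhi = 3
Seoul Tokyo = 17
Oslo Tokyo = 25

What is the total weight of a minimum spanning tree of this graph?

43

Prim's algorithm from Tokyo:
Step 1: cheapest edge leaving the tree is Seoul Tokyo (17); add Seoul.
Step 2: cheapest edge leaving the tree is Delhi Seoul (3); add Delhi.
Step 3: cheapest edge leaving the tree is Cairo Delhi (3); add Cairo.
Step 4: cheapest edge leaving the tree is Cairo Sofia (1); add Sofia.
Step 5: cheapest edge leaving the tree is Delhi Quito (8); add Quito.
Step 6: cheapest edge leaving the tree is Delhi Oslo (11); add Oslo.
MST edges: Seoul Tokyo, Delhi Seoul, Cairo Delhi, Cairo Sofia, Delhi Quito, Delhi Oslo; total weight 17+3+3+1+8+11 = 43.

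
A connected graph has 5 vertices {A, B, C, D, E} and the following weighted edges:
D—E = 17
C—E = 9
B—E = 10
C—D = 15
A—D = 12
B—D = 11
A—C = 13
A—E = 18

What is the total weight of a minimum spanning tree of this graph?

Kruskal's algorithm — process edges by increasing weight (ties by edge label):
C—E (9): add — endpoints in different components.
B—E (10): add — endpoints in different components.
B—D (11): add — endpoints in different components.
A—D (12): add — endpoints in different components.
MST edges: C—E, B—E, B—D, A—D; total weight 9+10+11+12 = 42.

42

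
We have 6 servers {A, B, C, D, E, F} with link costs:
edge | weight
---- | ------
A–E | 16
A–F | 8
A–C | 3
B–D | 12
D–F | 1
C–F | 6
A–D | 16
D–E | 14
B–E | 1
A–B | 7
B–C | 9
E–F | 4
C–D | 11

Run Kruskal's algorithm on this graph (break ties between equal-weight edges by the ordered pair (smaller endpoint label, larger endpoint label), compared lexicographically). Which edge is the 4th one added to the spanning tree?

Sort edges by weight, then run Kruskal:
B–E (1): add — endpoints in different components.
D–F (1): add — endpoints in different components.
A–C (3): add — endpoints in different components.
E–F (4): add — endpoints in different components.
C–F (6): add — endpoints in different components.
The 4th edge added is E–F.

E-F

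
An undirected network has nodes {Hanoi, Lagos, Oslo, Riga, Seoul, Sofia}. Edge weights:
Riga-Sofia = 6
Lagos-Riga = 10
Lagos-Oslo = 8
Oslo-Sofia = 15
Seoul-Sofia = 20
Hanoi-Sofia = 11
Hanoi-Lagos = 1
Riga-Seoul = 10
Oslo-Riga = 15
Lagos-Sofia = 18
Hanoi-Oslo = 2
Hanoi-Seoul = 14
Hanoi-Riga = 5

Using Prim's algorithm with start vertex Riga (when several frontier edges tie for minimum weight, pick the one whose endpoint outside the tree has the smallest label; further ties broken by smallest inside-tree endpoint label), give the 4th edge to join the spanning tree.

Riga-Sofia

Prim's algorithm from Riga:
Step 1: cheapest edge leaving the tree is Hanoi-Riga (5); add Hanoi.
Step 2: cheapest edge leaving the tree is Hanoi-Lagos (1); add Lagos.
Step 3: cheapest edge leaving the tree is Hanoi-Oslo (2); add Oslo.
Step 4: cheapest edge leaving the tree is Riga-Sofia (6); add Sofia.
Step 5: cheapest edge leaving the tree is Riga-Seoul (10); add Seoul.
The 4th edge added is Riga-Sofia.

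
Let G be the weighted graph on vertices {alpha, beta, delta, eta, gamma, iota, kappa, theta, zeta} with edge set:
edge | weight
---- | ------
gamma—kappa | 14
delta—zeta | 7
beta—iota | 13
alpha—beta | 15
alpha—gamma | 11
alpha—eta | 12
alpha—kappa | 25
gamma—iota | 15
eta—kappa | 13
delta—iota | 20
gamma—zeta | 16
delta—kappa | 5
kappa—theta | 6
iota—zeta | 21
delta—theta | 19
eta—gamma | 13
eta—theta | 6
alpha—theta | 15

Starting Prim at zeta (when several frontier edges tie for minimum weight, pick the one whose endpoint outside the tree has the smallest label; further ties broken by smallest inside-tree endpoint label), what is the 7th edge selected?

Grow the tree from zeta using Prim:
Step 1: cheapest edge leaving the tree is delta—zeta (7); add delta.
Step 2: cheapest edge leaving the tree is delta—kappa (5); add kappa.
Step 3: cheapest edge leaving the tree is kappa—theta (6); add theta.
Step 4: cheapest edge leaving the tree is eta—theta (6); add eta.
Step 5: cheapest edge leaving the tree is alpha—eta (12); add alpha.
Step 6: cheapest edge leaving the tree is alpha—gamma (11); add gamma.
Step 7: cheapest edge leaving the tree is alpha—beta (15); add beta.
Step 8: cheapest edge leaving the tree is beta—iota (13); add iota.
The 7th edge added is alpha—beta.

alpha-beta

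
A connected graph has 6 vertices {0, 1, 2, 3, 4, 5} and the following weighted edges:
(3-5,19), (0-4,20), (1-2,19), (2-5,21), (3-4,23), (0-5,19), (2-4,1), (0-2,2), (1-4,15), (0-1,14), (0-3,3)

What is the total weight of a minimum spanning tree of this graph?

Sort edges by weight, then run Kruskal:
2-4 (1): add. Components now {0} {1} {2,4} {3} {5}
0-2 (2): add. Components now {0,2,4} {1} {3} {5}
0-3 (3): add. Components now {0,2,3,4} {1} {5}
0-1 (14): add. Components now {0,1,2,3,4} {5}
1-4 (15): skip — 1 and 4 already connected.
0-5 (19): add. Components now {0,1,2,3,4,5}
MST edges: 2-4, 0-2, 0-3, 0-1, 0-5; total weight 1+2+3+14+19 = 39.

39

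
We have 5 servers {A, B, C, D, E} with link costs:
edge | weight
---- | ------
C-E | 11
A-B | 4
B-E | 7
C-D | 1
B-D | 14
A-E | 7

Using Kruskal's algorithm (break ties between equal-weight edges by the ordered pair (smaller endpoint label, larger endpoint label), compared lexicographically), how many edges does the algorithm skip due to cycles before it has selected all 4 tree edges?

Kruskal's algorithm — process edges by increasing weight (ties by edge label):
C-D (1): add. Components now {A} {B} {C,D} {E}
A-B (4): add. Components now {A,B} {C,D} {E}
A-E (7): add. Components now {A,B,E} {C,D}
B-E (7): skip — B and E already connected.
C-E (11): add. Components now {A,B,C,D,E}
Edges rejected before the tree was complete: 1.

1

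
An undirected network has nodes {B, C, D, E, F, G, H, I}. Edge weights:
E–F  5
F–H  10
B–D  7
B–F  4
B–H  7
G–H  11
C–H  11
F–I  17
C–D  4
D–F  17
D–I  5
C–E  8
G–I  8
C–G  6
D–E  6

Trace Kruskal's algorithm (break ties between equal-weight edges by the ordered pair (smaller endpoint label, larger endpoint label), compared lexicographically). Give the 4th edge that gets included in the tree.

Sort edges by weight, then run Kruskal:
B–F (4): add — endpoints in different components.
C–D (4): add — endpoints in different components.
D–I (5): add — endpoints in different components.
E–F (5): add — endpoints in different components.
C–G (6): add — endpoints in different components.
D–E (6): add — endpoints in different components.
B–D (7): skip — B and D already connected.
B–H (7): add — endpoints in different components.
The 4th edge added is E–F.

E-F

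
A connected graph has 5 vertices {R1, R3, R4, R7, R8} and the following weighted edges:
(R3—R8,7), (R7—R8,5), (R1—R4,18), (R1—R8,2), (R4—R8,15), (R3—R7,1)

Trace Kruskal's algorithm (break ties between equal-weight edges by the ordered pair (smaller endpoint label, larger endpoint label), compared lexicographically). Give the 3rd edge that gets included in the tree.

R7-R8

Kruskal's algorithm — process edges by increasing weight (ties by edge label):
R3—R7 (1): add — endpoints in different components.
R1—R8 (2): add — endpoints in different components.
R7—R8 (5): add — endpoints in different components.
R3—R8 (7): skip — R3 and R8 already connected.
R4—R8 (15): add — endpoints in different components.
The 3rd edge added is R7—R8.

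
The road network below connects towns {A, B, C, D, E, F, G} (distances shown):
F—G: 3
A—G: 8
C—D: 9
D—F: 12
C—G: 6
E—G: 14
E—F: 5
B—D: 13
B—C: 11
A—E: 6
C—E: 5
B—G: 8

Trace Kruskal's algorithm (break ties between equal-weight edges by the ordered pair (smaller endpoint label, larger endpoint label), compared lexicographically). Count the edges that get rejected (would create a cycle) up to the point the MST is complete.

2

Kruskal's algorithm — process edges by increasing weight (ties by edge label):
F—G (3): add. Components now {A} {B} {C} {D} {E} {F,G}
C—E (5): add. Components now {A} {B} {C,E} {D} {F,G}
E—F (5): add. Components now {A} {B} {C,E,F,G} {D}
A—E (6): add. Components now {A,C,E,F,G} {B} {D}
C—G (6): skip — C and G already connected.
A—G (8): skip — A and G already connected.
B—G (8): add. Components now {A,B,C,E,F,G} {D}
C—D (9): add. Components now {A,B,C,D,E,F,G}
Edges rejected before the tree was complete: 2.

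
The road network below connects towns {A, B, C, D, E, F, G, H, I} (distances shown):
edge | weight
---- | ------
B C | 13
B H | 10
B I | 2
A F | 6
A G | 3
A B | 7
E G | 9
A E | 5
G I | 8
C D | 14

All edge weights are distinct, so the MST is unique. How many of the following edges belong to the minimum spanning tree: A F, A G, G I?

2

Kruskal's algorithm — process edges by increasing weight (ties by edge label):
B I (2): add — endpoints in different components.
A G (3): add — endpoints in different components.
A E (5): add — endpoints in different components.
A F (6): add — endpoints in different components.
A B (7): add — endpoints in different components.
G I (8): skip — G and I already connected.
E G (9): skip — E and G already connected.
B H (10): add — endpoints in different components.
B C (13): add — endpoints in different components.
C D (14): add — endpoints in different components.
MST edge set: {B I, A G, A E, A F, A B, B H, B C, C D}.
Of the listed edges, {A F, A G} are in the MST → 2.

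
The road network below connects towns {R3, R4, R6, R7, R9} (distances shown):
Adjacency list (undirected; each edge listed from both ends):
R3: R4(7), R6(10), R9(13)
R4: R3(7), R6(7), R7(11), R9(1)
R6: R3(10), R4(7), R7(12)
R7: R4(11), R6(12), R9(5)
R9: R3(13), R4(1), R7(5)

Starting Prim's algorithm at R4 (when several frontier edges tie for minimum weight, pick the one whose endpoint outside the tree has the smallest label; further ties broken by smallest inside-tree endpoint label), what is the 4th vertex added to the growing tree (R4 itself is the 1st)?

Grow the tree from R4 using Prim:
Step 1: cheapest edge leaving the tree is R4 R9 (1); add R9.
Step 2: cheapest edge leaving the tree is R7 R9 (5); add R7.
Step 3: cheapest edge leaving the tree is R3 R4 (7); add R3.
Step 4: cheapest edge leaving the tree is R4 R6 (7); add R6.
Vertex order: R4, R9, R7, R3, R6. The 4th vertex is R3.

R3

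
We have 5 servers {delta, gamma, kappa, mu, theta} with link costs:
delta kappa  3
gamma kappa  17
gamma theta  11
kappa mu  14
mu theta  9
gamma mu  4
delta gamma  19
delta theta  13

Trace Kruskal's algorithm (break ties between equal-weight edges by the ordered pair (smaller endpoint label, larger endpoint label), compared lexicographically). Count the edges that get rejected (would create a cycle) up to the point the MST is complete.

1

Kruskal: consider edges lightest-first.
delta kappa (3): add. Components now {delta,kappa} {mu} {gamma} {theta}
gamma mu (4): add. Components now {delta,kappa} {gamma,mu} {theta}
mu theta (9): add. Components now {delta,kappa} {gamma,mu,theta}
gamma theta (11): skip — gamma and theta already connected.
delta theta (13): add. Components now {delta,gamma,kappa,mu,theta}
Edges rejected before the tree was complete: 1.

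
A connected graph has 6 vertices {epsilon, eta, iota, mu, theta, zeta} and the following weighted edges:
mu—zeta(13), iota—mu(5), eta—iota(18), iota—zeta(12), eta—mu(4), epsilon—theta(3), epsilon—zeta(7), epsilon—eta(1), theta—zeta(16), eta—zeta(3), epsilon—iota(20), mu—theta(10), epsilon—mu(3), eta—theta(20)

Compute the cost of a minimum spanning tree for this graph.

Kruskal's algorithm — process edges by increasing weight (ties by edge label):
epsilon—eta (1): add. Components now {theta} {zeta} {iota} {epsilon,eta} {mu}
epsilon—mu (3): add. Components now {theta} {zeta} {iota} {epsilon,eta,mu}
epsilon—theta (3): add. Components now {epsilon,eta,mu,theta} {zeta} {iota}
eta—zeta (3): add. Components now {epsilon,eta,mu,theta,zeta} {iota}
eta—mu (4): skip — mu and eta already connected.
iota—mu (5): add. Components now {epsilon,eta,iota,mu,theta,zeta}
MST edges: epsilon—eta, epsilon—mu, epsilon—theta, eta—zeta, iota—mu; total weight 1+3+3+3+5 = 15.

15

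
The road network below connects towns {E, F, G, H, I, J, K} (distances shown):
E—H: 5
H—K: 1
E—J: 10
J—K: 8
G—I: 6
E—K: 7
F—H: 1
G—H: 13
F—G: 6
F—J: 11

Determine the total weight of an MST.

27

Prim, starting at F.
Step 1: frontier [F—H 1, F—G 6, F—J 11] → take F—H (1); add H.
Step 2: frontier [F—G 6, F—J 11, H—K 1, E—H 5, G—H 13] → take H—K (1); add K.
Step 3: frontier [F—G 6, F—J 11, E—H 5, G—H 13, E—K 7, J—K 8] → take E—H (5); add E.
Step 4: frontier [E—J 10, F—G 6, F—J 11, G—H 13, J—K 8] → take F—G (6); add G.
Step 5: frontier [E—J 10, F—J 11, G—I 6, J—K 8] → take G—I (6); add I.
Step 6: frontier [E—J 10, F—J 11, J—K 8] → take J—K (8); add J.
MST edges: F—H, H—K, E—H, F—G, G—I, J—K; total weight 1+1+5+6+6+8 = 27.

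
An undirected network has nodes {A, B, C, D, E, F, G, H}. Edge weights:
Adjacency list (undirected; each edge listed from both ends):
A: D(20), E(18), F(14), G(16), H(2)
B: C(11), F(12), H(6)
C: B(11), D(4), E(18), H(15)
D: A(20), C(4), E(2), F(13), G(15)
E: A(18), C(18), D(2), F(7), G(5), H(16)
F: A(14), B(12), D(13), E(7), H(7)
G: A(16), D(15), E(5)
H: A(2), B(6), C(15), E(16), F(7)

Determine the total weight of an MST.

Sort edges by weight, then run Kruskal:
A-H (2): add — endpoints in different components.
D-E (2): add — endpoints in different components.
C-D (4): add — endpoints in different components.
E-G (5): add — endpoints in different components.
B-H (6): add — endpoints in different components.
E-F (7): add — endpoints in different components.
F-H (7): add — endpoints in different components.
MST edges: A-H, D-E, C-D, E-G, B-H, E-F, F-H; total weight 2+2+4+5+6+7+7 = 33.

33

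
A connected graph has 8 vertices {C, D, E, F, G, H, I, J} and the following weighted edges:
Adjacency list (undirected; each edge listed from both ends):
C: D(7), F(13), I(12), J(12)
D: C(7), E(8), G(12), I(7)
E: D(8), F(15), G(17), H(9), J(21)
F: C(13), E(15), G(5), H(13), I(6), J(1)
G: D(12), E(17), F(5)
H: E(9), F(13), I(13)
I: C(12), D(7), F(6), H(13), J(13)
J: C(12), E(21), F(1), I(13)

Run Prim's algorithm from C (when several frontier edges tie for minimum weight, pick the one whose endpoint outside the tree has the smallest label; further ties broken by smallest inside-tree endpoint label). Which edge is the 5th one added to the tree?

F-G

Prim's algorithm from C:
Step 1: cheapest edge leaving the tree is C—D (7); add D.
Step 2: cheapest edge leaving the tree is D—I (7); add I.
Step 3: cheapest edge leaving the tree is F—I (6); add F.
Step 4: cheapest edge leaving the tree is F—J (1); add J.
Step 5: cheapest edge leaving the tree is F—G (5); add G.
Step 6: cheapest edge leaving the tree is D—E (8); add E.
Step 7: cheapest edge leaving the tree is E—H (9); add H.
The 5th edge added is F—G.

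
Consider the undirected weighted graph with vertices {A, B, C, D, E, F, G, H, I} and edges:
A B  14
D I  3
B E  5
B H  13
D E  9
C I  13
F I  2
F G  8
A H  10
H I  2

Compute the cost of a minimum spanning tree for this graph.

Prim's algorithm from F:
Step 1: frontier [F I 2, F G 8] → take F I (2); add I.
Step 2: frontier [F G 8, H I 2, D I 3, C I 13] → take H I (2); add H.
Step 3: frontier [F G 8, A H 10, B H 13, D I 3, C I 13] → take D I (3); add D.
Step 4: frontier [D E 9, F G 8, A H 10, B H 13, C I 13] → take F G (8); add G.
Step 5: frontier [D E 9, A H 10, B H 13, C I 13] → take D E (9); add E.
Step 6: frontier [B E 5, A H 10, B H 13, C I 13] → take B E (5); add B.
Step 7: frontier [A B 14, A H 10, C I 13] → take A H (10); add A.
Step 8: frontier [C I 13] → take C I (13); add C.
MST edges: F I, H I, D I, F G, D E, B E, A H, C I; total weight 2+2+3+8+9+5+10+13 = 52.

52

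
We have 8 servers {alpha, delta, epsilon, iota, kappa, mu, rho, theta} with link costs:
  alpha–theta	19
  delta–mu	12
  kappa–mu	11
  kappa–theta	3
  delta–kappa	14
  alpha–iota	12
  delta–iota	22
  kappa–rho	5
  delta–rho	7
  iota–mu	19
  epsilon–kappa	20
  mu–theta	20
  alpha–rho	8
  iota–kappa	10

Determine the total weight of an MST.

Kruskal: consider edges lightest-first.
kappa–theta (3): add — endpoints in different components.
kappa–rho (5): add — endpoints in different components.
delta–rho (7): add — endpoints in different components.
alpha–rho (8): add — endpoints in different components.
iota–kappa (10): add — endpoints in different components.
kappa–mu (11): add — endpoints in different components.
alpha–iota (12): skip — iota and alpha already connected.
delta–mu (12): skip — delta and mu already connected.
delta–kappa (14): skip — delta and kappa already connected.
alpha–theta (19): skip — theta and alpha already connected.
iota–mu (19): skip — iota and mu already connected.
epsilon–kappa (20): add — endpoints in different components.
MST edges: kappa–theta, kappa–rho, delta–rho, alpha–rho, iota–kappa, kappa–mu, epsilon–kappa; total weight 3+5+7+8+10+11+20 = 64.

64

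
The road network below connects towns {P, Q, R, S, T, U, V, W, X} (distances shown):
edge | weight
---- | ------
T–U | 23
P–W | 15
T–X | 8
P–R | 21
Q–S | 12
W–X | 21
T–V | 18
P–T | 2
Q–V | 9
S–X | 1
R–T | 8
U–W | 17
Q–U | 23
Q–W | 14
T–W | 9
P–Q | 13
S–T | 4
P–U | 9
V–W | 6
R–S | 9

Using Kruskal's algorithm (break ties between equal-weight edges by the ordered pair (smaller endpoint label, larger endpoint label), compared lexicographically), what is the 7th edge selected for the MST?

Sort edges by weight, then run Kruskal:
S–X (1): add — endpoints in different components.
P–T (2): add — endpoints in different components.
S–T (4): add — endpoints in different components.
V–W (6): add — endpoints in different components.
R–T (8): add — endpoints in different components.
T–X (8): skip — X and T already connected.
P–U (9): add — endpoints in different components.
Q–V (9): add — endpoints in different components.
R–S (9): skip — S and R already connected.
T–W (9): add — endpoints in different components.
The 7th edge added is Q–V.

Q-V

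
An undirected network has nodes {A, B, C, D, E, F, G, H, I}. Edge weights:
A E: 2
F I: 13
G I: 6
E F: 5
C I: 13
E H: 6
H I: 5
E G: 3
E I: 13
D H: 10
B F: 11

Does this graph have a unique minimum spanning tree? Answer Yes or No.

No

Sort edges by weight, then run Kruskal:
A E (2): add — endpoints in different components.
E G (3): add — endpoints in different components.
E F (5): add — endpoints in different components.
H I (5): add — endpoints in different components.
E H (6): add — endpoints in different components.
G I (6): skip — G and I already connected.
D H (10): add — endpoints in different components.
B F (11): add — endpoints in different components.
C I (13): add — endpoints in different components.
Non-tree edge G I has weight 6, equal to the heaviest edge on its tree cycle — swapping gives another MST of the same weight. Not unique.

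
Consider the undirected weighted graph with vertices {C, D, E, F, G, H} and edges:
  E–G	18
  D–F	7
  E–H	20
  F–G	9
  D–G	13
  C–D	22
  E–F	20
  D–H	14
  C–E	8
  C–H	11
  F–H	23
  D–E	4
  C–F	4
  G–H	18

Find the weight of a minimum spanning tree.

35

Sort edges by weight, then run Kruskal:
C–F (4): add — endpoints in different components.
D–E (4): add — endpoints in different components.
D–F (7): add — endpoints in different components.
C–E (8): skip — C and E already connected.
F–G (9): add — endpoints in different components.
C–H (11): add — endpoints in different components.
MST edges: C–F, D–E, D–F, F–G, C–H; total weight 4+4+7+9+11 = 35.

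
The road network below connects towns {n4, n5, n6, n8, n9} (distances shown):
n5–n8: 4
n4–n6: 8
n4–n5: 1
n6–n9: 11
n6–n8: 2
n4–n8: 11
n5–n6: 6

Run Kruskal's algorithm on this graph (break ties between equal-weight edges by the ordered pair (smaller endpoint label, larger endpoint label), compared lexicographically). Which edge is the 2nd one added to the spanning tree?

n6-n8

Kruskal's algorithm — process edges by increasing weight (ties by edge label):
n4–n5 (1): add — endpoints in different components.
n6–n8 (2): add — endpoints in different components.
n5–n8 (4): add — endpoints in different components.
n5–n6 (6): skip — n6 and n5 already connected.
n4–n6 (8): skip — n6 and n4 already connected.
n4–n8 (11): skip — n4 and n8 already connected.
n6–n9 (11): add — endpoints in different components.
The 2nd edge added is n6–n8.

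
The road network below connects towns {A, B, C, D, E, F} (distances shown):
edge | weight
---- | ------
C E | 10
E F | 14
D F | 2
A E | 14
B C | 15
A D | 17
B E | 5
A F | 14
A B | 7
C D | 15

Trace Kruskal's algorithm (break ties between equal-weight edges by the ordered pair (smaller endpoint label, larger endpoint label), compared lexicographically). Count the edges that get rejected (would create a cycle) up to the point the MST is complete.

1

Sort edges by weight, then run Kruskal:
D F (2): add — endpoints in different components.
B E (5): add — endpoints in different components.
A B (7): add — endpoints in different components.
C E (10): add — endpoints in different components.
A E (14): skip — A and E already connected.
A F (14): add — endpoints in different components.
Edges rejected before the tree was complete: 1.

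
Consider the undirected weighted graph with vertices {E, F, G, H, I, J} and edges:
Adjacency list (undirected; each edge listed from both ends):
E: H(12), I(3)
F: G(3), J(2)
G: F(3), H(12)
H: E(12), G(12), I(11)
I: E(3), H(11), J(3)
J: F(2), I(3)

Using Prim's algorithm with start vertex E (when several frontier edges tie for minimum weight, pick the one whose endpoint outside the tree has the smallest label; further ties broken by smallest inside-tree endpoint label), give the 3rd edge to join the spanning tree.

Prim, starting at E.
Step 1: cheapest edge leaving the tree is E–I (3); add I.
Step 2: cheapest edge leaving the tree is I–J (3); add J.
Step 3: cheapest edge leaving the tree is F–J (2); add F.
Step 4: cheapest edge leaving the tree is F–G (3); add G.
Step 5: cheapest edge leaving the tree is H–I (11); add H.
The 3rd edge added is F–J.

F-J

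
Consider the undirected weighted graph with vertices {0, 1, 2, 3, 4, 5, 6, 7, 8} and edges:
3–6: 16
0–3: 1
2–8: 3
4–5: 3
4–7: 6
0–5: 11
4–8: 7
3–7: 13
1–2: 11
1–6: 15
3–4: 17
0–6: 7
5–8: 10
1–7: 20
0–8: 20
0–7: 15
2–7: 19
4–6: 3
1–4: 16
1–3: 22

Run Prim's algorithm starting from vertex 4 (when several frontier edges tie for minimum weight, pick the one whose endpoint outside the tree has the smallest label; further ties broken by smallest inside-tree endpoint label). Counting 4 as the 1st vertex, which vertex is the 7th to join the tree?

Prim, starting at 4.
Step 1: cheapest edge leaving the tree is 4–5 (3); add 5.
Step 2: cheapest edge leaving the tree is 4–6 (3); add 6.
Step 3: cheapest edge leaving the tree is 4–7 (6); add 7.
Step 4: cheapest edge leaving the tree is 0–6 (7); add 0.
Step 5: cheapest edge leaving the tree is 0–3 (1); add 3.
Step 6: cheapest edge leaving the tree is 4–8 (7); add 8.
Step 7: cheapest edge leaving the tree is 2–8 (3); add 2.
Step 8: cheapest edge leaving the tree is 1–2 (11); add 1.
Vertex order: 4, 5, 6, 7, 0, 3, 8, 2, 1. The 7th vertex is 8.

8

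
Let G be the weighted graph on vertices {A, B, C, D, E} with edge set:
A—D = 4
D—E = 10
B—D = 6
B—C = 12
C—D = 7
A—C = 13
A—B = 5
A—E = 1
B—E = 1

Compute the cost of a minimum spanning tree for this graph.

13

Grow the tree from D using Prim:
Step 1: frontier [A—D 4, B—D 6, C—D 7, D—E 10] → take A—D (4); add A.
Step 2: frontier [A—E 1, A—B 5, A—C 13, B—D 6, C—D 7, D—E 10] → take A—E (1); add E.
Step 3: frontier [A—B 5, A—C 13, B—D 6, C—D 7, B—E 1] → take B—E (1); add B.
Step 4: frontier [A—C 13, B—C 12, C—D 7] → take C—D (7); add C.
MST edges: A—D, A—E, B—E, C—D; total weight 4+1+1+7 = 13.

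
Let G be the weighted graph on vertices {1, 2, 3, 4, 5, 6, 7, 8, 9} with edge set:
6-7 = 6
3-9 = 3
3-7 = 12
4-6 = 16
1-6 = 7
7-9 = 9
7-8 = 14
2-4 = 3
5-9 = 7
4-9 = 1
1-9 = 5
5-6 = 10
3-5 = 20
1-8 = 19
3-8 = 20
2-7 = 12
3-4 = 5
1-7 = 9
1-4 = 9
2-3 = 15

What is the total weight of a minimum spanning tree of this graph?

Grow the tree from 3 using Prim:
Step 1: cheapest edge leaving the tree is 3-9 (3); add 9.
Step 2: cheapest edge leaving the tree is 4-9 (1); add 4.
Step 3: cheapest edge leaving the tree is 2-4 (3); add 2.
Step 4: cheapest edge leaving the tree is 1-9 (5); add 1.
Step 5: cheapest edge leaving the tree is 5-9 (7); add 5.
Step 6: cheapest edge leaving the tree is 1-6 (7); add 6.
Step 7: cheapest edge leaving the tree is 6-7 (6); add 7.
Step 8: cheapest edge leaving the tree is 7-8 (14); add 8.
MST edges: 3-9, 4-9, 2-4, 1-9, 5-9, 1-6, 6-7, 7-8; total weight 3+1+3+5+7+7+6+14 = 46.

46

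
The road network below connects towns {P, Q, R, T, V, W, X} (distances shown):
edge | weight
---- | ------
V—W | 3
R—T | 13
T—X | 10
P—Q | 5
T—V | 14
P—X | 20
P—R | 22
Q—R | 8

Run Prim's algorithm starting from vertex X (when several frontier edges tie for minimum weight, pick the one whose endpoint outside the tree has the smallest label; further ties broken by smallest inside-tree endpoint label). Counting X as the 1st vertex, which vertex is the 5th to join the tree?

P

Prim's algorithm from X:
Step 1: frontier [T—X 10, P—X 20] → take T—X (10); add T.
Step 2: frontier [R—T 13, T—V 14, P—X 20] → take R—T (13); add R.
Step 3: frontier [Q—R 8, P—R 22, T—V 14, P—X 20] → take Q—R (8); add Q.
Step 4: frontier [P—Q 5, P—R 22, T—V 14, P—X 20] → take P—Q (5); add P.
Step 5: frontier [T—V 14] → take T—V (14); add V.
Step 6: frontier [V—W 3] → take V—W (3); add W.
Vertex order: X, T, R, Q, P, V, W. The 5th vertex is P.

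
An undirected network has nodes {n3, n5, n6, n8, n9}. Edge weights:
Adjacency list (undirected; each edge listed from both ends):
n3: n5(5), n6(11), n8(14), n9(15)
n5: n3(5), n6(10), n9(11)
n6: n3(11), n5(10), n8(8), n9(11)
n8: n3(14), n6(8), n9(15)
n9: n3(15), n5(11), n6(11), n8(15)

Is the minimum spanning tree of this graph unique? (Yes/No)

No

Sort edges by weight, then run Kruskal:
n3-n5 (5): add — endpoints in different components.
n6-n8 (8): add — endpoints in different components.
n5-n6 (10): add — endpoints in different components.
n3-n6 (11): skip — n6 and n3 already connected.
n5-n9 (11): add — endpoints in different components.
Non-tree edge n6-n9 has weight 11, equal to the heaviest edge on its tree cycle — swapping gives another MST of the same weight. Not unique.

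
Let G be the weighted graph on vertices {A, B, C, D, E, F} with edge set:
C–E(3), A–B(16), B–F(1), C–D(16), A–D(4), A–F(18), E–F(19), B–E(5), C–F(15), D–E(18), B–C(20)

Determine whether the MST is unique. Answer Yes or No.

Sort edges by weight, then run Kruskal:
B–F (1): add — endpoints in different components.
C–E (3): add — endpoints in different components.
A–D (4): add — endpoints in different components.
B–E (5): add — endpoints in different components.
C–F (15): skip — C and F already connected.
A–B (16): add — endpoints in different components.
Non-tree edge C–D has weight 16, equal to the heaviest edge on its tree cycle — swapping gives another MST of the same weight. Not unique.

No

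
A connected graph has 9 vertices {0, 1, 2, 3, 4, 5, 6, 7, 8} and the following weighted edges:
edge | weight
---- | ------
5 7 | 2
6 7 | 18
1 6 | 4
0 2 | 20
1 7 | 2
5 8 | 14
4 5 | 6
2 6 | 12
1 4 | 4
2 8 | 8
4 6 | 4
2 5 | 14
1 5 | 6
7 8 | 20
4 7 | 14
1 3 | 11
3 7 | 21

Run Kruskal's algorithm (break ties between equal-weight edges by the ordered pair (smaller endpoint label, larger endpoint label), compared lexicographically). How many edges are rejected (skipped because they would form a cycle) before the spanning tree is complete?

Sort edges by weight, then run Kruskal:
1 7 (2): add — endpoints in different components.
5 7 (2): add — endpoints in different components.
1 4 (4): add — endpoints in different components.
1 6 (4): add — endpoints in different components.
4 6 (4): skip — 4 and 6 already connected.
1 5 (6): skip — 1 and 5 already connected.
4 5 (6): skip — 4 and 5 already connected.
2 8 (8): add — endpoints in different components.
1 3 (11): add — endpoints in different components.
2 6 (12): add — endpoints in different components.
2 5 (14): skip — 2 and 5 already connected.
4 7 (14): skip — 4 and 7 already connected.
5 8 (14): skip — 5 and 8 already connected.
6 7 (18): skip — 6 and 7 already connected.
0 2 (20): add — endpoints in different components.
Edges rejected before the tree was complete: 7.

7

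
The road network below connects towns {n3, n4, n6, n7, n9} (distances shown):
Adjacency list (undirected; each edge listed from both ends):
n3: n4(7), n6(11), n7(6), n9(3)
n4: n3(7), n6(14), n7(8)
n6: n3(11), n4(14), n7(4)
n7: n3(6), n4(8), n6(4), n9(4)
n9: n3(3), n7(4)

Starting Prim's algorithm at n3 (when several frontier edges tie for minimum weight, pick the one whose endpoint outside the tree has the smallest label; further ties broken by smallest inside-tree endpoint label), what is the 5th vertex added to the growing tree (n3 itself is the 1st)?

Prim, starting at n3.
Step 1: frontier [n3—n9 3, n3—n7 6, n3—n4 7, n3—n6 11] → take n3—n9 (3); add n9.
Step 2: frontier [n3—n7 6, n3—n4 7, n3—n6 11, n7—n9 4] → take n7—n9 (4); add n7.
Step 3: frontier [n3—n4 7, n3—n6 11, n6—n7 4, n4—n7 8] → take n6—n7 (4); add n6.
Step 4: frontier [n3—n4 7, n4—n6 14, n4—n7 8] → take n3—n4 (7); add n4.
Vertex order: n3, n9, n7, n6, n4. The 5th vertex is n4.

n4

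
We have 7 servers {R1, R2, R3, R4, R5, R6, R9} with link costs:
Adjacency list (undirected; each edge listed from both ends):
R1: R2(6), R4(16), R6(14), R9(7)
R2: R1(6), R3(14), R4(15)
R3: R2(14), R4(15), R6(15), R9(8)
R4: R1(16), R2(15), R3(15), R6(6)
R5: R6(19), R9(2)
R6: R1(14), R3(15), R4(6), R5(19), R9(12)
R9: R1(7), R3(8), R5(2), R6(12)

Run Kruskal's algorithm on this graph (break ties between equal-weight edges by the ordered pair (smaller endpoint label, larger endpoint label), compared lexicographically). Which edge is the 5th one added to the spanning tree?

Kruskal's algorithm — process edges by increasing weight (ties by edge label):
R5—R9 (2): add — endpoints in different components.
R1—R2 (6): add — endpoints in different components.
R4—R6 (6): add — endpoints in different components.
R1—R9 (7): add — endpoints in different components.
R3—R9 (8): add — endpoints in different components.
R6—R9 (12): add — endpoints in different components.
The 5th edge added is R3—R9.

R3-R9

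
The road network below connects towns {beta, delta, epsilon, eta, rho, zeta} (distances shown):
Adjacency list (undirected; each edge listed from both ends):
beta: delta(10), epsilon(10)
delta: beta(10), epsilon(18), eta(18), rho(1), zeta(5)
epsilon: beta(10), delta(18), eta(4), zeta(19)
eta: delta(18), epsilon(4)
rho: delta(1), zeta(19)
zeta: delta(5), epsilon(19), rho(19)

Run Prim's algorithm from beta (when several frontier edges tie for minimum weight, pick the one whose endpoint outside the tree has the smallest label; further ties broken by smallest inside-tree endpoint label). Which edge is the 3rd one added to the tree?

delta-zeta

Prim's algorithm from beta:
Step 1: frontier [beta–delta 10, beta–epsilon 10] → take beta–delta (10); add delta.
Step 2: frontier [beta–epsilon 10, delta–rho 1, delta–zeta 5, delta–epsilon 18, delta–eta 18] → take delta–rho (1); add rho.
Step 3: frontier [beta–epsilon 10, delta–zeta 5, delta–epsilon 18, delta–eta 18, rho–zeta 19] → take delta–zeta (5); add zeta.
Step 4: frontier [beta–epsilon 10, delta–epsilon 18, delta–eta 18, epsilon–zeta 19] → take beta–epsilon (10); add epsilon.
Step 5: frontier [delta–eta 18, epsilon–eta 4] → take epsilon–eta (4); add eta.
The 3rd edge added is delta–zeta.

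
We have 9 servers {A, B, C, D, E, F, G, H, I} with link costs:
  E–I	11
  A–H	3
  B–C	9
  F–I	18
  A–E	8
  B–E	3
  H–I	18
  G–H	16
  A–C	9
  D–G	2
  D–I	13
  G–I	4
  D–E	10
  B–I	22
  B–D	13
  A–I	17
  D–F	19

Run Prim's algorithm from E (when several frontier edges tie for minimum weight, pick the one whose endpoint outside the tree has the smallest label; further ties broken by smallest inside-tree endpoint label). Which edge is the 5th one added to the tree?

D-E

Prim, starting at E.
Step 1: cheapest edge leaving the tree is B–E (3); add B.
Step 2: cheapest edge leaving the tree is A–E (8); add A.
Step 3: cheapest edge leaving the tree is A–H (3); add H.
Step 4: cheapest edge leaving the tree is A–C (9); add C.
Step 5: cheapest edge leaving the tree is D–E (10); add D.
Step 6: cheapest edge leaving the tree is D–G (2); add G.
Step 7: cheapest edge leaving the tree is G–I (4); add I.
Step 8: cheapest edge leaving the tree is F–I (18); add F.
The 5th edge added is D–E.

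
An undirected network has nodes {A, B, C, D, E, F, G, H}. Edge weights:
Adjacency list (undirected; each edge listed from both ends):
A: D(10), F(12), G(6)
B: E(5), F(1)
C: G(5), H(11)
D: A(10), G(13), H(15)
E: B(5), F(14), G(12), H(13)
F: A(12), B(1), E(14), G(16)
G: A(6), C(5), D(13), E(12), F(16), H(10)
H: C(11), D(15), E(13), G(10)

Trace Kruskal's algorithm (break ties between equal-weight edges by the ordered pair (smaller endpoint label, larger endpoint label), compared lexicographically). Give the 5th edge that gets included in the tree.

A-D

Kruskal's algorithm — process edges by increasing weight (ties by edge label):
B-F (1): add — endpoints in different components.
B-E (5): add — endpoints in different components.
C-G (5): add — endpoints in different components.
A-G (6): add — endpoints in different components.
A-D (10): add — endpoints in different components.
G-H (10): add — endpoints in different components.
C-H (11): skip — C and H already connected.
A-F (12): add — endpoints in different components.
The 5th edge added is A-D.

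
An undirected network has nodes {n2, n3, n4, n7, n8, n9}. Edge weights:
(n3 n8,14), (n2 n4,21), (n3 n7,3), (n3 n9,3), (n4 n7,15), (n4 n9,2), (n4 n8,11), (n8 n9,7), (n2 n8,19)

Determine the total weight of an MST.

34

Kruskal: consider edges lightest-first.
n4 n9 (2): add. Components now {n3} {n4,n9} {n2} {n7} {n8}
n3 n7 (3): add. Components now {n3,n7} {n4,n9} {n2} {n8}
n3 n9 (3): add. Components now {n3,n4,n7,n9} {n2} {n8}
n8 n9 (7): add. Components now {n3,n4,n7,n8,n9} {n2}
n4 n8 (11): skip — n4 and n8 already connected.
n3 n8 (14): skip — n3 and n8 already connected.
n4 n7 (15): skip — n4 and n7 already connected.
n2 n8 (19): add. Components now {n2,n3,n4,n7,n8,n9}
MST edges: n4 n9, n3 n7, n3 n9, n8 n9, n2 n8; total weight 2+3+3+7+19 = 34.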